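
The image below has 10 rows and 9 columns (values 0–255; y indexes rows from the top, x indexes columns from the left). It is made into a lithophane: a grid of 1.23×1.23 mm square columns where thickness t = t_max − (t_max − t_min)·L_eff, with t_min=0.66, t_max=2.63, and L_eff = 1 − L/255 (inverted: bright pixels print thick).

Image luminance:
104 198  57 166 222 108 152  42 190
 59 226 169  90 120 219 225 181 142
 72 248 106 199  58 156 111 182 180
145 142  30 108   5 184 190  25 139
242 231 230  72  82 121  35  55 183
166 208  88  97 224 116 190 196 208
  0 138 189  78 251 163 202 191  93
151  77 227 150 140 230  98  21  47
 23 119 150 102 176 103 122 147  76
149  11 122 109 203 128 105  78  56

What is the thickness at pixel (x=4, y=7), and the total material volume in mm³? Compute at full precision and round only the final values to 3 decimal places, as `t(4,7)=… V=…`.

t(4,7)=1.742 V=231.512

span = t_max - t_min = 2.63 - 0.66 = 1.970
L(4,7) = 140, L_eff = 1 - 140/255 = 0.450980 (inverted)
t(4,7) = 2.63 - 1.970·0.450980 = 1.742
Σt over all 10·9 pixels = 3902143/25500 ≈ 153.0252157
V = pitch²·Σt = 1.23²·3902143/25500 = 231.512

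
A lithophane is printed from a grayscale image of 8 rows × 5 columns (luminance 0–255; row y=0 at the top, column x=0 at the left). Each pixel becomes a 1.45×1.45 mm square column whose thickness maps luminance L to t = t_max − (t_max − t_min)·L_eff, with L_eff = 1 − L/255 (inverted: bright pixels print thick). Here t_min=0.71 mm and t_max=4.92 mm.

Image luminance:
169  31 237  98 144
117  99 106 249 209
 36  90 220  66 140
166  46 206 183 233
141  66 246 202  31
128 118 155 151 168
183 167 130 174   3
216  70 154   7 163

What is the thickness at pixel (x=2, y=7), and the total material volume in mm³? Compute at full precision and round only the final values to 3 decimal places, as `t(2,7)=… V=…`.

span = t_max - t_min = 4.92 - 0.71 = 4.210
L(2,7) = 154, L_eff = 1 - 154/255 = 0.396078 (inverted)
t(2,7) = 4.92 - 4.210·0.396078 = 3.253
Σt over all 8·5 pixels = 1523639/12750 ≈ 119.5010980
V = pitch²·Σt = 1.45²·1523639/12750 = 251.251

t(2,7)=3.253 V=251.251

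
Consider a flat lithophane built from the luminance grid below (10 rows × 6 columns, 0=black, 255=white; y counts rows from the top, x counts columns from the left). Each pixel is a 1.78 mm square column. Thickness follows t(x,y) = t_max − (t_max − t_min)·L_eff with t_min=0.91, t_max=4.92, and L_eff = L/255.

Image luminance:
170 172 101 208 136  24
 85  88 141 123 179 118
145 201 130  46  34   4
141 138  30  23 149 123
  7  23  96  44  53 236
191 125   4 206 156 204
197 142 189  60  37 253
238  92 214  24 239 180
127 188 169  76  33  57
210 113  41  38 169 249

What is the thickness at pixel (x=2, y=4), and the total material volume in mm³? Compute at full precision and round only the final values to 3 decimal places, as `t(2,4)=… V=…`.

span = t_max - t_min = 4.92 - 0.91 = 4.010
L(2,4) = 96, L_eff = 96/255 = 0.376471
t(2,4) = 4.92 - 4.010·0.376471 = 3.410
Σt over all 10·6 pixels = 1521537/8500 ≈ 179.0043529
V = pitch²·Σt = 1.78²·1521537/8500 = 567.157

t(2,4)=3.410 V=567.157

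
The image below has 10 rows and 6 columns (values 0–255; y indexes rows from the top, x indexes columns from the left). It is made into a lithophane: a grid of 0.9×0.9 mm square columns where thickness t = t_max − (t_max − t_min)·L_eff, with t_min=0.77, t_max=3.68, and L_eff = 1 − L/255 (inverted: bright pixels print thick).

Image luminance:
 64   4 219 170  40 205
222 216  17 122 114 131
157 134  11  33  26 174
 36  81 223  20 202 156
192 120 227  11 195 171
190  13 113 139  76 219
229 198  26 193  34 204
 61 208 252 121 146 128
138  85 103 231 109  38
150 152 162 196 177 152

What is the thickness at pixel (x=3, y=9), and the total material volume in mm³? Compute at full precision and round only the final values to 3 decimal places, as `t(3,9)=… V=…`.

span = t_max - t_min = 3.68 - 0.77 = 2.910
L(3,9) = 196, L_eff = 1 - 196/255 = 0.231373 (inverted)
t(3,9) = 3.68 - 2.910·0.231373 = 3.007
Σt over all 10·6 pixels = 290623/2125 ≈ 136.7637647
V = pitch²·Σt = 0.9²·290623/2125 = 110.779

t(3,9)=3.007 V=110.779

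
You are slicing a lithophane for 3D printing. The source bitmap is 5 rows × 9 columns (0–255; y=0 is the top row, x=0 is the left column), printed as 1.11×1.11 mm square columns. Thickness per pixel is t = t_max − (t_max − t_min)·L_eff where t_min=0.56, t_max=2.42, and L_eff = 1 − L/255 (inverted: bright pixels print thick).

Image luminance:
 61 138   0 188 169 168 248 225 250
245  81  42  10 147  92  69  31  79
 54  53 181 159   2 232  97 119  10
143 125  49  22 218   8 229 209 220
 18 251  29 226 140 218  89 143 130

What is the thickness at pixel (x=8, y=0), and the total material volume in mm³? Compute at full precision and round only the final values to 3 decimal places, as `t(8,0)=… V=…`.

t(8,0)=2.384 V=81.529

span = t_max - t_min = 2.42 - 0.56 = 1.860
L(8,0) = 250, L_eff = 1 - 250/255 = 0.019608 (inverted)
t(8,0) = 2.42 - 1.860·0.019608 = 2.384
Σt over all 5·9 pixels = 281227/4250 ≈ 66.1710588
V = pitch²·Σt = 1.11²·281227/4250 = 81.529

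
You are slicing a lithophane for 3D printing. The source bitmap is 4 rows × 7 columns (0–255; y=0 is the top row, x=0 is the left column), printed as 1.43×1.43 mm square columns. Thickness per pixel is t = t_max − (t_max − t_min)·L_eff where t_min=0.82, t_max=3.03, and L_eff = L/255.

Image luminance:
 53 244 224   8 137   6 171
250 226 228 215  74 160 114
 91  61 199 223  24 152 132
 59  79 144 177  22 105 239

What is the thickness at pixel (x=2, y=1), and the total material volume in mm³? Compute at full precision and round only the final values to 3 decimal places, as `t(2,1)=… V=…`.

t(2,1)=1.054 V=105.843

span = t_max - t_min = 3.03 - 0.82 = 2.210
L(2,1) = 228, L_eff = 228/255 = 0.894118
t(2,1) = 3.03 - 2.210·0.894118 = 1.054
Σt over all 4·7 pixels = 77639/1500 ≈ 51.7593333
V = pitch²·Σt = 1.43²·77639/1500 = 105.843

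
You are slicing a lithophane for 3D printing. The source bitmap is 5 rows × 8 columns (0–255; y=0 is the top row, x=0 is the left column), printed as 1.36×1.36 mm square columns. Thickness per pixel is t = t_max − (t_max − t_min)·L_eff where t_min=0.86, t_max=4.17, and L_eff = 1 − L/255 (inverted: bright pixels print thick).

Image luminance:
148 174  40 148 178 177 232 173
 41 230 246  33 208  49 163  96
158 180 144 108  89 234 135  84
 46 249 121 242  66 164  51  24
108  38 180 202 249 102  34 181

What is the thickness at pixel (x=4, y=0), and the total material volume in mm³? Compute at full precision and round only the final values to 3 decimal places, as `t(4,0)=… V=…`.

span = t_max - t_min = 4.17 - 0.86 = 3.310
L(4,0) = 178, L_eff = 1 - 178/255 = 0.301961 (inverted)
t(4,0) = 4.17 - 3.310·0.301961 = 3.171
Σt over all 5·8 pixels = 6367/60 ≈ 106.1166667
V = pitch²·Σt = 1.36²·6367/60 = 196.273

t(4,0)=3.171 V=196.273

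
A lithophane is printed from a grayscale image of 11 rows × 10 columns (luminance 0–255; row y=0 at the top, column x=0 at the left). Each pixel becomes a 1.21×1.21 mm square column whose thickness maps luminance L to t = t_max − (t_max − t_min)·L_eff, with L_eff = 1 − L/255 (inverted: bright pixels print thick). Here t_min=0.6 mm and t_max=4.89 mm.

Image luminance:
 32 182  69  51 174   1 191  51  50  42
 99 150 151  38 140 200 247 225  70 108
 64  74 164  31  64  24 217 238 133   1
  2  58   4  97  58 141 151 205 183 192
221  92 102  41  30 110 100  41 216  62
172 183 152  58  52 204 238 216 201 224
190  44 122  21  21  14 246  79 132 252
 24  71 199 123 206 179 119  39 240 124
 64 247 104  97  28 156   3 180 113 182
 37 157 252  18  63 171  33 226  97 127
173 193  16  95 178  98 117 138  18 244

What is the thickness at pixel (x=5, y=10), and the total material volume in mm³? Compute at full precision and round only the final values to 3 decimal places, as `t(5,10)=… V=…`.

span = t_max - t_min = 4.89 - 0.6 = 4.290
L(5,10) = 98, L_eff = 1 - 98/255 = 0.615686 (inverted)
t(5,10) = 4.89 - 4.290·0.615686 = 2.249
Σt over all 11·10 pixels = 2442451/8500 ≈ 287.3471765
V = pitch²·Σt = 1.21²·2442451/8500 = 420.705

t(5,10)=2.249 V=420.705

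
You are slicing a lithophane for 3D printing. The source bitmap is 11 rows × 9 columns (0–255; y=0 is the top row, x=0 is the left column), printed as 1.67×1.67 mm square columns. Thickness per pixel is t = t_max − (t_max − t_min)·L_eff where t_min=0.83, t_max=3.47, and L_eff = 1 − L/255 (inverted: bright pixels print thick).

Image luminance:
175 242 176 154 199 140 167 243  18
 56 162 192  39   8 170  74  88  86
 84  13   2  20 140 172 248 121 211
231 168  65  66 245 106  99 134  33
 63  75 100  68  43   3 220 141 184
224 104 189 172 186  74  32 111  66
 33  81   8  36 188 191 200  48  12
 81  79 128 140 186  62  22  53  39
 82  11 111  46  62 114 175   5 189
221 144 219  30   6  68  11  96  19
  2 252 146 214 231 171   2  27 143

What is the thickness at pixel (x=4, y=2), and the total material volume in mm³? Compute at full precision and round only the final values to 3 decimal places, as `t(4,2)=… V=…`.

t(4,2)=2.279 V=546.366

span = t_max - t_min = 3.47 - 0.83 = 2.640
L(4,2) = 140, L_eff = 1 - 140/255 = 0.450980 (inverted)
t(4,2) = 3.47 - 2.640·0.450980 = 2.279
Σt over all 11·9 pixels = 1665213/8500 ≈ 195.9074118
V = pitch²·Σt = 1.67²·1665213/8500 = 546.366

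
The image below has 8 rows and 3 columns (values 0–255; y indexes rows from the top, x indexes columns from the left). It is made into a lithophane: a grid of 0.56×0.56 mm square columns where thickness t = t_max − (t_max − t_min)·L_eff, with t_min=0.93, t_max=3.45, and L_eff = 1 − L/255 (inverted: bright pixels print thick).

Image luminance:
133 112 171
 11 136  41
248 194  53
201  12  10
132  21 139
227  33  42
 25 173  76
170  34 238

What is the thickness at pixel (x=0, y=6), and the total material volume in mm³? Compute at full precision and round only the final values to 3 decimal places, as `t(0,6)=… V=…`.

span = t_max - t_min = 3.45 - 0.93 = 2.520
L(0,6) = 25, L_eff = 1 - 25/255 = 0.901961 (inverted)
t(0,6) = 3.45 - 2.520·0.901961 = 1.177
Σt over all 8·3 pixels = 102702/2125 ≈ 48.3303529
V = pitch²·Σt = 0.56²·102702/2125 = 15.156

t(0,6)=1.177 V=15.156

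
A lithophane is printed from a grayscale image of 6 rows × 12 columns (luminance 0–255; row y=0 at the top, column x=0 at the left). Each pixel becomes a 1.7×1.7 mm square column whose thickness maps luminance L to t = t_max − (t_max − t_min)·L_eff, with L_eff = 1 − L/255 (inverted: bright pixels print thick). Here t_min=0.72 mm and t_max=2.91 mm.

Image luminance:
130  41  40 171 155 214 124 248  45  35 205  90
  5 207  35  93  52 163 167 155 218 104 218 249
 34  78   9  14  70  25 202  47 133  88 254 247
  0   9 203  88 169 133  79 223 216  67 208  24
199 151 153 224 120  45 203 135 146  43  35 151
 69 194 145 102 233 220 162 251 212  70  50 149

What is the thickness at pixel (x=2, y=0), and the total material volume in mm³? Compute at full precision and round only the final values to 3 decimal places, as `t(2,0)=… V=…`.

t(2,0)=1.064 V=379.303

span = t_max - t_min = 2.91 - 0.72 = 2.190
L(2,0) = 40, L_eff = 1 - 40/255 = 0.843137 (inverted)
t(2,0) = 2.91 - 2.190·0.843137 = 1.064
Σt over all 6·12 pixels = 557799/4250 ≈ 131.2468235
V = pitch²·Σt = 1.7²·557799/4250 = 379.303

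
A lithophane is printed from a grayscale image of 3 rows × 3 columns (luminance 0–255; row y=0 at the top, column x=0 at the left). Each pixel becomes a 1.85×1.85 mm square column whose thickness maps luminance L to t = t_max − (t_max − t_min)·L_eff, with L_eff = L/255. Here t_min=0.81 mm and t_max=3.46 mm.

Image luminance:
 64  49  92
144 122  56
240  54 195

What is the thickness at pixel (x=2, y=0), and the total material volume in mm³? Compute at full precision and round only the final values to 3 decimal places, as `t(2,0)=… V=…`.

t(2,0)=2.504 V=70.440

span = t_max - t_min = 3.46 - 0.81 = 2.650
L(2,0) = 92, L_eff = 92/255 = 0.360784
t(2,0) = 3.46 - 2.650·0.360784 = 2.504
Σt over all 3·3 pixels = 52483/2550 ≈ 20.5815686
V = pitch²·Σt = 1.85²·52483/2550 = 70.440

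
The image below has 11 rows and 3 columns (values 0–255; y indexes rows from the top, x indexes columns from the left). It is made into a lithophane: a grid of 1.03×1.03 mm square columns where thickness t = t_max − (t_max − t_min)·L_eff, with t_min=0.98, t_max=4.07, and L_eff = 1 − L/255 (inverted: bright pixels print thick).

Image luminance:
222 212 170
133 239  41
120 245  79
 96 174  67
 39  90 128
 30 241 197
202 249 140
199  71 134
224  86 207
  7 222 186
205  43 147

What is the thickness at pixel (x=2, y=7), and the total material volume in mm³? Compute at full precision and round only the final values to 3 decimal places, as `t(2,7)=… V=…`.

t(2,7)=2.604 V=96.595

span = t_max - t_min = 4.07 - 0.98 = 3.090
L(2,7) = 134, L_eff = 1 - 134/255 = 0.474510 (inverted)
t(2,7) = 4.07 - 3.090·0.474510 = 2.604
Σt over all 11·3 pixels = 91.05
V = pitch²·Σt = 1.03²·91.05 = 96.595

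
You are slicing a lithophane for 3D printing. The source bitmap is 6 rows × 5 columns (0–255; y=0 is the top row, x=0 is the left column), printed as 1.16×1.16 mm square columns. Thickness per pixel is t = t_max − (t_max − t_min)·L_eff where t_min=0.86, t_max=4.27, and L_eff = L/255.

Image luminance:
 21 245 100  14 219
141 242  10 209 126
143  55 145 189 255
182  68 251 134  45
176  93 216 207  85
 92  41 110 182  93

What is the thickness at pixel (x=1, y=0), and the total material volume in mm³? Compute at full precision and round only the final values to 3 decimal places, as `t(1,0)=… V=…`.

t(1,0)=0.994 V=98.793

span = t_max - t_min = 4.27 - 0.86 = 3.410
L(1,0) = 245, L_eff = 245/255 = 0.960784
t(1,0) = 4.27 - 3.410·0.960784 = 0.994
Σt over all 6·5 pixels = 624067/8500 ≈ 73.4196471
V = pitch²·Σt = 1.16²·624067/8500 = 98.793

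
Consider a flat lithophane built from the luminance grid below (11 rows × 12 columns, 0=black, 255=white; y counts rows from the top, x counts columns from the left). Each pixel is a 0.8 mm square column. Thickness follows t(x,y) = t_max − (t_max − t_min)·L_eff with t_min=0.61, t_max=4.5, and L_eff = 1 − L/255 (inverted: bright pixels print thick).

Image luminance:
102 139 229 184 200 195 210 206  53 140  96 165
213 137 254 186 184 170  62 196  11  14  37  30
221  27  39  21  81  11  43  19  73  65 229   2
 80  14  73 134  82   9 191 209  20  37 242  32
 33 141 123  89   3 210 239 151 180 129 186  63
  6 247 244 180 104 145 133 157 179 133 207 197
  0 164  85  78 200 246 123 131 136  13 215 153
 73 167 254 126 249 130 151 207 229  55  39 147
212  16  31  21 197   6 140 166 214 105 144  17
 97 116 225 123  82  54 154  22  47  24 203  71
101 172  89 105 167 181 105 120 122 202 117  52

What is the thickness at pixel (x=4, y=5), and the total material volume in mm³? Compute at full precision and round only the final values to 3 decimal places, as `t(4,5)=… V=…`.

span = t_max - t_min = 4.5 - 0.61 = 3.890
L(4,5) = 104, L_eff = 1 - 104/255 = 0.592157 (inverted)
t(4,5) = 4.5 - 3.890·0.592157 = 2.197
Σt over all 11·12 pixels = 8369453/25500 ≈ 328.2138431
V = pitch²·Σt = 0.8²·8369453/25500 = 210.057

t(4,5)=2.197 V=210.057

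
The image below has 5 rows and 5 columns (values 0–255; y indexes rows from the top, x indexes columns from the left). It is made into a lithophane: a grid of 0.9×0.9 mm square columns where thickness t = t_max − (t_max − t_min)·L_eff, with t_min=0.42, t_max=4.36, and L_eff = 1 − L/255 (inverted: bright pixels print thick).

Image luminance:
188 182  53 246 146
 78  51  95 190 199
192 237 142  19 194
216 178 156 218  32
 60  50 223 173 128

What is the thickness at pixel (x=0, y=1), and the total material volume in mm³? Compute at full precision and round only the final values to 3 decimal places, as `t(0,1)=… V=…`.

span = t_max - t_min = 4.36 - 0.42 = 3.940
L(0,1) = 78, L_eff = 1 - 78/255 = 0.694118 (inverted)
t(0,1) = 4.36 - 3.940·0.694118 = 1.625
Σt over all 5·5 pixels = 852137/12750 ≈ 66.8342745
V = pitch²·Σt = 0.9²·852137/12750 = 54.136

t(0,1)=1.625 V=54.136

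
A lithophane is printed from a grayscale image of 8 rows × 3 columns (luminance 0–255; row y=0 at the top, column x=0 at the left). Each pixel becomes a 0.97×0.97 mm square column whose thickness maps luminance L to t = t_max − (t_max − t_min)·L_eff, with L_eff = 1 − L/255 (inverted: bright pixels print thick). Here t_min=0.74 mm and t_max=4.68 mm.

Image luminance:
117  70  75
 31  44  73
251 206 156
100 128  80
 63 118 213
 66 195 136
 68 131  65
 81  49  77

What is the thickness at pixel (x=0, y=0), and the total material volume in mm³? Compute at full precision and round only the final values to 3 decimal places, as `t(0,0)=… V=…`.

t(0,0)=2.548 V=54.407

span = t_max - t_min = 4.68 - 0.74 = 3.940
L(0,0) = 117, L_eff = 1 - 117/255 = 0.541176 (inverted)
t(0,0) = 4.68 - 3.940·0.541176 = 2.548
Σt over all 8·3 pixels = 737261/12750 ≈ 57.8243922
V = pitch²·Σt = 0.97²·737261/12750 = 54.407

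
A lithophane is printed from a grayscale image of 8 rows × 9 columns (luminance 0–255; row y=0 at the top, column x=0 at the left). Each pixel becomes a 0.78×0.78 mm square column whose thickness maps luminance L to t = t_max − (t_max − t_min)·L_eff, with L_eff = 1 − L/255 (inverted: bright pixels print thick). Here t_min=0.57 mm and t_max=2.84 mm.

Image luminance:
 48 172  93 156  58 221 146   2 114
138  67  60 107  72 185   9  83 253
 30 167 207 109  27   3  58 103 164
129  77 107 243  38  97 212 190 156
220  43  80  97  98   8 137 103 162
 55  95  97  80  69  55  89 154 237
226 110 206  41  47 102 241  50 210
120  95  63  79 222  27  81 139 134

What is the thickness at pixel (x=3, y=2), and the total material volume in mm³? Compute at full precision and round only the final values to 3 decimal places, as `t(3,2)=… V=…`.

span = t_max - t_min = 2.84 - 0.57 = 2.270
L(3,2) = 109, L_eff = 1 - 109/255 = 0.572549 (inverted)
t(3,2) = 2.84 - 2.270·0.572549 = 1.540
Σt over all 8·9 pixels = 2901791/25500 ≈ 113.7957255
V = pitch²·Σt = 0.78²·2901791/25500 = 69.233

t(3,2)=1.540 V=69.233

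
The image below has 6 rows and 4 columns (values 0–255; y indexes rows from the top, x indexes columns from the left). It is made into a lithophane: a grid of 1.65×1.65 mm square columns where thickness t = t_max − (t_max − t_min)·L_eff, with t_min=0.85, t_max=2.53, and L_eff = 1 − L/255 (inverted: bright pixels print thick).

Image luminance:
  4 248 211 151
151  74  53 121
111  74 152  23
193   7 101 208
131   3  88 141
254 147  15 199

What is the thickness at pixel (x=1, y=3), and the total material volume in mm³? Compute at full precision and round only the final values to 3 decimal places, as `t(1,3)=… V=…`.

span = t_max - t_min = 2.53 - 0.85 = 1.680
L(1,3) = 7, L_eff = 1 - 7/255 = 0.972549 (inverted)
t(1,3) = 2.53 - 1.680·0.972549 = 0.896
Σt over all 6·4 pixels = 16678/425 ≈ 39.2423529
V = pitch²·Σt = 1.65²·16678/425 = 106.837

t(1,3)=0.896 V=106.837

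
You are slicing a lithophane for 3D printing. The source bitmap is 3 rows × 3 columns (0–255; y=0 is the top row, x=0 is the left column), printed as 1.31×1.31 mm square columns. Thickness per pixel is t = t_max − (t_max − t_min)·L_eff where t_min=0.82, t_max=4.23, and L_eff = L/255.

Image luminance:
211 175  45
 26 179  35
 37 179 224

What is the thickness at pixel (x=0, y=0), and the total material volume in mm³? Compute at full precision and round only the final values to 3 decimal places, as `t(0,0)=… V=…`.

t(0,0)=1.408 V=39.836

span = t_max - t_min = 4.23 - 0.82 = 3.410
L(0,0) = 211, L_eff = 211/255 = 0.827451
t(0,0) = 4.23 - 3.410·0.827451 = 1.408
Σt over all 3·3 pixels = 295967/12750 ≈ 23.2130980
V = pitch²·Σt = 1.31²·295967/12750 = 39.836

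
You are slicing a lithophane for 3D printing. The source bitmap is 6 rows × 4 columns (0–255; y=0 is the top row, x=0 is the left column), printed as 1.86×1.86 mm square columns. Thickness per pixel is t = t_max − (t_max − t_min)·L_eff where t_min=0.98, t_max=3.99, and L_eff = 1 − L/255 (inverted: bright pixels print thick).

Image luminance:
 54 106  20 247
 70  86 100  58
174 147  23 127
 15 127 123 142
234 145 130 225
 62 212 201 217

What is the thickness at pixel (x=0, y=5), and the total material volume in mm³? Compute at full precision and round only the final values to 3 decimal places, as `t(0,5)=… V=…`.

span = t_max - t_min = 3.99 - 0.98 = 3.010
L(0,5) = 62, L_eff = 1 - 62/255 = 0.756863 (inverted)
t(0,5) = 3.99 - 3.010·0.756863 = 1.712
Σt over all 6·4 pixels = 101087/1700 ≈ 59.4629412
V = pitch²·Σt = 1.86²·101087/1700 = 205.718

t(0,5)=1.712 V=205.718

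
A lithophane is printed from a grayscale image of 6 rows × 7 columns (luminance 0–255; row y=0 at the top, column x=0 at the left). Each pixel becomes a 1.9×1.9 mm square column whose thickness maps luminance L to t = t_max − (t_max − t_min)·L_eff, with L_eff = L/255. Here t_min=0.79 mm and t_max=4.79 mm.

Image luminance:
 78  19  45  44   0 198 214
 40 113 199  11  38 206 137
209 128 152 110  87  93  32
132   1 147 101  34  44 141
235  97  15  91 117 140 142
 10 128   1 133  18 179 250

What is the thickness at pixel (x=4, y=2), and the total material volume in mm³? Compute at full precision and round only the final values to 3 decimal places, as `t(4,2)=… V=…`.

t(4,2)=3.425 V=482.252

span = t_max - t_min = 4.79 - 0.79 = 4.000
L(4,2) = 87, L_eff = 87/255 = 0.341176
t(4,2) = 4.79 - 4.000·0.341176 = 3.425
Σt over all 6·7 pixels = 340649/2550 ≈ 133.5878431
V = pitch²·Σt = 1.9²·340649/2550 = 482.252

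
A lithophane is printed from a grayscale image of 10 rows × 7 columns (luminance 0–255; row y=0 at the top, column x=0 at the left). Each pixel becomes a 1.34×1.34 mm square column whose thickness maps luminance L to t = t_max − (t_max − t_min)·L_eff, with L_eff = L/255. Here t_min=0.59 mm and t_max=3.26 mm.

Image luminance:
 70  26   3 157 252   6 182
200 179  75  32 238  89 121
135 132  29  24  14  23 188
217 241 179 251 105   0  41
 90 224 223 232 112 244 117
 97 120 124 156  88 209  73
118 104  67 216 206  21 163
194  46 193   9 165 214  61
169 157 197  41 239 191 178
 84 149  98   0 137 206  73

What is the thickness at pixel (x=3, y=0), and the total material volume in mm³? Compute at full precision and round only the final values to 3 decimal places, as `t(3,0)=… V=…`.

t(3,0)=1.616 V=240.284

span = t_max - t_min = 3.26 - 0.59 = 2.670
L(3,0) = 157, L_eff = 157/255 = 0.615686
t(3,0) = 3.26 - 2.670·0.615686 = 1.616
Σt over all 10·7 pixels = 568727/4250 ≈ 133.8181176
V = pitch²·Σt = 1.34²·568727/4250 = 240.284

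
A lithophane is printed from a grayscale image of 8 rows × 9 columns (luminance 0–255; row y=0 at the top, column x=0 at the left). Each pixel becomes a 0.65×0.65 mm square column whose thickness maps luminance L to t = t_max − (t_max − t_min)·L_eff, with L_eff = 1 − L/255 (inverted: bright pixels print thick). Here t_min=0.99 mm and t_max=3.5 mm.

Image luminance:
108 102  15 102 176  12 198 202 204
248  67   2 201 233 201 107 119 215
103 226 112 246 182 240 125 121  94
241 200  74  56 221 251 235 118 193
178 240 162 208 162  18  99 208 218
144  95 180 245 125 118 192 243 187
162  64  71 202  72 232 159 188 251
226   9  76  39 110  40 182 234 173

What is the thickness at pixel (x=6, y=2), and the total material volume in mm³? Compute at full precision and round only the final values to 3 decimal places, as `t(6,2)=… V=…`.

span = t_max - t_min = 3.5 - 0.99 = 2.510
L(6,2) = 125, L_eff = 1 - 125/255 = 0.509804 (inverted)
t(6,2) = 3.5 - 2.510·0.509804 = 2.220
Σt over all 8·9 pixels = 2297101/12750 ≈ 180.1647843
V = pitch²·Σt = 0.65²·2297101/12750 = 76.120

t(6,2)=2.220 V=76.120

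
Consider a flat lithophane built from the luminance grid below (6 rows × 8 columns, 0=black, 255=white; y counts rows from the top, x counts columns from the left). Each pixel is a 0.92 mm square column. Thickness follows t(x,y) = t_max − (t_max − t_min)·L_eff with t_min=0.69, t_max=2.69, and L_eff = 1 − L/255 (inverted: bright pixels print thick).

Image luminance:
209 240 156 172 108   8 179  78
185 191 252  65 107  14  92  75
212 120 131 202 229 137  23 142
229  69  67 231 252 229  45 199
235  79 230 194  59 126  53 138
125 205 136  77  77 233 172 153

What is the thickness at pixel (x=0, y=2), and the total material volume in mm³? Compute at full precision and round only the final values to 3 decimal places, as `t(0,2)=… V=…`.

t(0,2)=2.353 V=74.103

span = t_max - t_min = 2.69 - 0.69 = 2.000
L(0,2) = 212, L_eff = 1 - 212/255 = 0.168627 (inverted)
t(0,2) = 2.69 - 2.000·0.168627 = 2.353
Σt over all 6·8 pixels = 111628/1275 ≈ 87.5513725
V = pitch²·Σt = 0.92²·111628/1275 = 74.103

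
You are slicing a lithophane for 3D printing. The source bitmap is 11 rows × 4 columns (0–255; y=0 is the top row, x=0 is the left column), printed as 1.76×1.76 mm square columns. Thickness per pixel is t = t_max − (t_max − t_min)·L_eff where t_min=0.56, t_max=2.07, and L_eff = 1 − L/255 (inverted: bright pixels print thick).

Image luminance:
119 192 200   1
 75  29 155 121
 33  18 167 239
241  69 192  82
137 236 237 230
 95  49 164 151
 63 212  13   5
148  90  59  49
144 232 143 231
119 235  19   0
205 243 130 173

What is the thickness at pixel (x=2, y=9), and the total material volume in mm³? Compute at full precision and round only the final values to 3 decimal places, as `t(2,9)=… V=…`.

t(2,9)=0.673 V=181.703

span = t_max - t_min = 2.07 - 0.56 = 1.510
L(2,9) = 19, L_eff = 1 - 19/255 = 0.925490 (inverted)
t(2,9) = 2.07 - 1.510·0.925490 = 0.673
Σt over all 11·4 pixels = 99721/1700 ≈ 58.6594118
V = pitch²·Σt = 1.76²·99721/1700 = 181.703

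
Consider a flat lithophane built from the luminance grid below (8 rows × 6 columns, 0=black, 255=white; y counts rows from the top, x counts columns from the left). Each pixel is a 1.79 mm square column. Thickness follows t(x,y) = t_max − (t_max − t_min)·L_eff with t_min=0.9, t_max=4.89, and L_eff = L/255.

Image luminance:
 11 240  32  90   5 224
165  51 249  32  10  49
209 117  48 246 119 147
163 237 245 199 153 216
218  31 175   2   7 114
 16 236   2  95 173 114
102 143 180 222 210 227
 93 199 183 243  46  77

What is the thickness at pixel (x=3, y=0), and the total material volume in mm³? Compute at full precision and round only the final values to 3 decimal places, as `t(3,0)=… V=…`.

t(3,0)=3.482 V=432.959

span = t_max - t_min = 4.89 - 0.9 = 3.990
L(3,0) = 90, L_eff = 90/255 = 0.352941
t(3,0) = 4.89 - 3.990·0.352941 = 3.482
Σt over all 8·6 pixels = 45943/340 ≈ 135.1264706
V = pitch²·Σt = 1.79²·45943/340 = 432.959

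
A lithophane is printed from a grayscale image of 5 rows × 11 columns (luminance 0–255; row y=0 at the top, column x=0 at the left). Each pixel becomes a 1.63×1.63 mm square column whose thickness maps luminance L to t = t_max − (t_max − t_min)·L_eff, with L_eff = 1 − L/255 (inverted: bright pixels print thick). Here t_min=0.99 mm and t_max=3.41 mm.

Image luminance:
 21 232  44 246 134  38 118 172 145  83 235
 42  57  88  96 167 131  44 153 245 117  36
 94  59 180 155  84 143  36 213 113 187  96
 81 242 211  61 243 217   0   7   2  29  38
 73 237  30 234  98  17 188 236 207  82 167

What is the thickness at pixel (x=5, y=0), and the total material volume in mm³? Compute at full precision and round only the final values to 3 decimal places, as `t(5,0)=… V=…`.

span = t_max - t_min = 3.41 - 0.99 = 2.420
L(5,0) = 38, L_eff = 1 - 38/255 = 0.850980 (inverted)
t(5,0) = 3.41 - 2.420·0.850980 = 1.351
Σt over all 5·11 pixels = 3010843/25500 ≈ 118.0722745
V = pitch²·Σt = 1.63²·3010843/25500 = 313.706

t(5,0)=1.351 V=313.706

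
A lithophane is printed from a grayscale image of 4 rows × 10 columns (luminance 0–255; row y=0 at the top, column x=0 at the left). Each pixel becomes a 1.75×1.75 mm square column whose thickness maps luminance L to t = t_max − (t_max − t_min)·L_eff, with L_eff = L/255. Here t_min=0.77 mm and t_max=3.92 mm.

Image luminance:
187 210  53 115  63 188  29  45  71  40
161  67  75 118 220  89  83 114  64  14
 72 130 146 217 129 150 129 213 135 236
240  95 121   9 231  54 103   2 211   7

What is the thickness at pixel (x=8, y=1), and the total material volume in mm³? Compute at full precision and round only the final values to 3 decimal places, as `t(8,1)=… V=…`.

span = t_max - t_min = 3.92 - 0.77 = 3.150
L(8,1) = 64, L_eff = 64/255 = 0.250980
t(8,1) = 3.92 - 3.150·0.250980 = 3.129
Σt over all 4·10 pixels = 42301/425 ≈ 99.5317647
V = pitch²·Σt = 1.75²·42301/425 = 304.816

t(8,1)=3.129 V=304.816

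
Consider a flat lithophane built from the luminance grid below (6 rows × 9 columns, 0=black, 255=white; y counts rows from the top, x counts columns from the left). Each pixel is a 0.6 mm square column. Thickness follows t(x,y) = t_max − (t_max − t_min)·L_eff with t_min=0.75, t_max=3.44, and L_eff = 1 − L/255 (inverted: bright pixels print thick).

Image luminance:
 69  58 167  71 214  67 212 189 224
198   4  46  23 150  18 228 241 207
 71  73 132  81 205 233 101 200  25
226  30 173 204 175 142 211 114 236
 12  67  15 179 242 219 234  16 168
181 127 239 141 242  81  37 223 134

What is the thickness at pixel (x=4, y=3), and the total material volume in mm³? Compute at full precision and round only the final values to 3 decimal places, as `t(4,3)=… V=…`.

t(4,3)=2.596 V=43.347

span = t_max - t_min = 3.44 - 0.75 = 2.690
L(4,3) = 175, L_eff = 1 - 175/255 = 0.313725 (inverted)
t(4,3) = 3.44 - 2.690·0.313725 = 2.596
Σt over all 6·9 pixels = 40939/340 ≈ 120.4088235
V = pitch²·Σt = 0.6²·40939/340 = 43.347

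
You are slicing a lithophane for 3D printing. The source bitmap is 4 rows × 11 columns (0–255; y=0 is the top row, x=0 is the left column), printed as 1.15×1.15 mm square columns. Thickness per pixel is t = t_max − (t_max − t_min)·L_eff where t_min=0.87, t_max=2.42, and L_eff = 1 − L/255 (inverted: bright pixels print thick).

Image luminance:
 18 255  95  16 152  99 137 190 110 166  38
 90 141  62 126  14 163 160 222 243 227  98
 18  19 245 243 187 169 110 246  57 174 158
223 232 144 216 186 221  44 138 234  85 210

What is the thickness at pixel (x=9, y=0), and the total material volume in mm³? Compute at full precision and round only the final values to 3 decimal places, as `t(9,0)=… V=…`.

t(9,0)=1.879 V=101.920

span = t_max - t_min = 2.42 - 0.87 = 1.550
L(9,0) = 166, L_eff = 1 - 166/255 = 0.349020 (inverted)
t(9,0) = 2.42 - 1.550·0.349020 = 1.879
Σt over all 4·11 pixels = 131013/1700 ≈ 77.0664706
V = pitch²·Σt = 1.15²·131013/1700 = 101.920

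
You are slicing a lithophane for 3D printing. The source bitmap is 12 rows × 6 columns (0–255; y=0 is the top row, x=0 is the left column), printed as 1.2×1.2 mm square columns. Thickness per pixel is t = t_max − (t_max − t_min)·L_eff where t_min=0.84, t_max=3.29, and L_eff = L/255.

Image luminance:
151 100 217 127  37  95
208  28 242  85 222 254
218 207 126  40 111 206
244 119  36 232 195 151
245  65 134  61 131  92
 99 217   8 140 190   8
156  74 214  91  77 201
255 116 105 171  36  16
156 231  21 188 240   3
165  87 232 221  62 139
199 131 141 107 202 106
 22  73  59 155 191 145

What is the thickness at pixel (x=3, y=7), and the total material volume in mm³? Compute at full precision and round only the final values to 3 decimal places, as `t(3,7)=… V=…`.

t(3,7)=1.647 V=205.120

span = t_max - t_min = 3.29 - 0.84 = 2.450
L(3,7) = 171, L_eff = 171/255 = 0.670588
t(3,7) = 3.29 - 2.450·0.670588 = 1.647
Σt over all 12·6 pixels = 726467/5100 ≈ 142.4445098
V = pitch²·Σt = 1.2²·726467/5100 = 205.120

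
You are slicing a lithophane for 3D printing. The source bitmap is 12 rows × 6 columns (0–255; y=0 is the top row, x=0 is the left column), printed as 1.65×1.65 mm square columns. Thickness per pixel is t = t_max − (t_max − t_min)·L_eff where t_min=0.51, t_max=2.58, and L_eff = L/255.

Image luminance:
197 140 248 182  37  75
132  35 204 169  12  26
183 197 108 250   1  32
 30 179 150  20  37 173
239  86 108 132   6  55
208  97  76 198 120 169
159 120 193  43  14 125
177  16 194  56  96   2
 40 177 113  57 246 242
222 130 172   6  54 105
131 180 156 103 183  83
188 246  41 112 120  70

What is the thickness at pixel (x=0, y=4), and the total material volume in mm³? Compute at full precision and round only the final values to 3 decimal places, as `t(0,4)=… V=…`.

span = t_max - t_min = 2.58 - 0.51 = 2.070
L(0,4) = 239, L_eff = 239/255 = 0.937255
t(0,4) = 2.58 - 2.070·0.937255 = 0.640
Σt over all 12·6 pixels = 979833/8500 ≈ 115.2744706
V = pitch²·Σt = 1.65²·979833/8500 = 313.835

t(0,4)=0.640 V=313.835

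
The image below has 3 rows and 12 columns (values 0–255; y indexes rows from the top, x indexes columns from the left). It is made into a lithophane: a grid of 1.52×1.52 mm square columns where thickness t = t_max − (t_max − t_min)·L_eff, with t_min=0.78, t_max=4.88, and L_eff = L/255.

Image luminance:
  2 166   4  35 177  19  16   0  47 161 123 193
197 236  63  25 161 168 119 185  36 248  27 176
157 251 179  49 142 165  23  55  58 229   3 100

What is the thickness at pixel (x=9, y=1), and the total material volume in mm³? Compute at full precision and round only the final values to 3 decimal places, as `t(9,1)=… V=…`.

t(9,1)=0.893 V=257.486

span = t_max - t_min = 4.88 - 0.78 = 4.100
L(9,1) = 248, L_eff = 248/255 = 0.972549
t(9,1) = 4.88 - 4.100·0.972549 = 0.893
Σt over all 3·12 pixels = 16717/150 ≈ 111.4466667
V = pitch²·Σt = 1.52²·16717/150 = 257.486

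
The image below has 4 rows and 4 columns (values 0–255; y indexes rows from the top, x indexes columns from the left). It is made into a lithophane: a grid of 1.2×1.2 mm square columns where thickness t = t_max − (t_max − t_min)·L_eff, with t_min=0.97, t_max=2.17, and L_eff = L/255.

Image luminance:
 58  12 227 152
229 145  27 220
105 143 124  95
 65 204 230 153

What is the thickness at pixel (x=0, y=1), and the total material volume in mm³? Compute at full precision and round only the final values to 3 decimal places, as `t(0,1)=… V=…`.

span = t_max - t_min = 2.17 - 0.97 = 1.200
L(0,1) = 229, L_eff = 229/255 = 0.898039
t(0,1) = 2.17 - 1.200·0.898039 = 1.092
Σt over all 4·4 pixels = 10378/425 ≈ 24.4188235
V = pitch²·Σt = 1.2²·10378/425 = 35.163

t(0,1)=1.092 V=35.163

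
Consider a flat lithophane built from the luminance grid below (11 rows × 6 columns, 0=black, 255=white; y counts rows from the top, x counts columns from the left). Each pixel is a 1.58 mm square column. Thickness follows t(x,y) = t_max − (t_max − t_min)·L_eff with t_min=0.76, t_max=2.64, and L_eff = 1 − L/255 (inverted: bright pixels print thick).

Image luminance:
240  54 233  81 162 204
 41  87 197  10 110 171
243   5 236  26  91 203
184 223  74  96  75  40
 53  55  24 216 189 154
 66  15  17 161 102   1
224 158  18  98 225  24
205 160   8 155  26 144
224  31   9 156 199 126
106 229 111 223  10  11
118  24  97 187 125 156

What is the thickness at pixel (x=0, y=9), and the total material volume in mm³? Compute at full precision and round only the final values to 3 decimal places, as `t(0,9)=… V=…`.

t(0,9)=1.541 V=267.415

span = t_max - t_min = 2.64 - 0.76 = 1.880
L(0,9) = 106, L_eff = 1 - 106/255 = 0.584314 (inverted)
t(0,9) = 2.64 - 1.880·0.584314 = 1.541
Σt over all 11·6 pixels = 682892/6375 ≈ 107.1203137
V = pitch²·Σt = 1.58²·682892/6375 = 267.415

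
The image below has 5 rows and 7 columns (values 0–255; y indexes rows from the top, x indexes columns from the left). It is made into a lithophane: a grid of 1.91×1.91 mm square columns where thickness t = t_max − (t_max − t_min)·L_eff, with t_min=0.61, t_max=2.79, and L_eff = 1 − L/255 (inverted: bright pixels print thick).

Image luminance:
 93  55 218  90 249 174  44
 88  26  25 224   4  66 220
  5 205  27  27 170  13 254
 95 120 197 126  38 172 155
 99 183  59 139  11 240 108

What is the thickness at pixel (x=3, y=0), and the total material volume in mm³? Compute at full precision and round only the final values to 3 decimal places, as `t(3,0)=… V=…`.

span = t_max - t_min = 2.79 - 0.61 = 2.180
L(3,0) = 90, L_eff = 1 - 90/255 = 0.647059 (inverted)
t(3,0) = 2.79 - 2.180·0.647059 = 1.379
Σt over all 5·7 pixels = 1420567/25500 ≈ 55.7085098
V = pitch²·Σt = 1.91²·1420567/25500 = 203.230

t(3,0)=1.379 V=203.230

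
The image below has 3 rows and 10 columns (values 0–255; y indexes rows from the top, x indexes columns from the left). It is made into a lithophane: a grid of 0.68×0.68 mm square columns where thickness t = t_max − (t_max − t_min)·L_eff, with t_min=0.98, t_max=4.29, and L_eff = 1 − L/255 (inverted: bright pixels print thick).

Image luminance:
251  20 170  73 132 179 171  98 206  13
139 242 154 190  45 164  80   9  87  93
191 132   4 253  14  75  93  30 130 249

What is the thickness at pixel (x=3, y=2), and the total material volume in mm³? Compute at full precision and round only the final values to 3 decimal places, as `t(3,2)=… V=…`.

t(3,2)=4.264 V=35.724

span = t_max - t_min = 4.29 - 0.98 = 3.310
L(3,2) = 253, L_eff = 1 - 253/255 = 0.007843 (inverted)
t(3,2) = 4.29 - 3.310·0.007843 = 4.264
Σt over all 3·10 pixels = 656699/8500 ≈ 77.2587059
V = pitch²·Σt = 0.68²·656699/8500 = 35.724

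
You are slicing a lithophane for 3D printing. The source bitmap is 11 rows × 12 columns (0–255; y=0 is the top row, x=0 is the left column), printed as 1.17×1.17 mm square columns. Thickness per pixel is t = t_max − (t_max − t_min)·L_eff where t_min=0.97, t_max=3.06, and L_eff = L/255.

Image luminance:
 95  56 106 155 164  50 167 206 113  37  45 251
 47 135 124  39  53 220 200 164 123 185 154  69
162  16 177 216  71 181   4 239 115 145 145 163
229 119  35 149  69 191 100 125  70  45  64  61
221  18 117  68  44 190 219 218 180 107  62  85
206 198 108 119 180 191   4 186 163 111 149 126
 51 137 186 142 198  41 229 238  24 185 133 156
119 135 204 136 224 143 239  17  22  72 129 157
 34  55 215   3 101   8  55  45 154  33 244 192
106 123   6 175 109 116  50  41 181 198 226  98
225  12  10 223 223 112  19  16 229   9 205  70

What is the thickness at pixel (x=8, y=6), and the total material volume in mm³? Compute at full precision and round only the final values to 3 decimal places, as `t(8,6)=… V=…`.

span = t_max - t_min = 3.06 - 0.97 = 2.090
L(8,6) = 24, L_eff = 24/255 = 0.094118
t(8,6) = 3.06 - 2.090·0.094118 = 2.863
Σt over all 11·12 pixels = 6881347/25500 ≈ 269.8567451
V = pitch²·Σt = 1.17²·6881347/25500 = 369.407

t(8,6)=2.863 V=369.407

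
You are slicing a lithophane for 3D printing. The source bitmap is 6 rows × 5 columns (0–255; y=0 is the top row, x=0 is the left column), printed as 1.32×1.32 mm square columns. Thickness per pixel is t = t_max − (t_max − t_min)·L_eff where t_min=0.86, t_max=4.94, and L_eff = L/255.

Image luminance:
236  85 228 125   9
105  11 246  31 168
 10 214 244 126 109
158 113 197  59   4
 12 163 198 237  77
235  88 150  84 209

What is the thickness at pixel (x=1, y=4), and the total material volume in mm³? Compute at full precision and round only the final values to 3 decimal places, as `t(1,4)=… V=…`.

t(1,4)=2.332 V=148.634

span = t_max - t_min = 4.94 - 0.86 = 4.080
L(1,4) = 163, L_eff = 163/255 = 0.639216
t(1,4) = 4.94 - 4.080·0.639216 = 2.332
Σt over all 6·5 pixels = 85.304
V = pitch²·Σt = 1.32²·85.304 = 148.634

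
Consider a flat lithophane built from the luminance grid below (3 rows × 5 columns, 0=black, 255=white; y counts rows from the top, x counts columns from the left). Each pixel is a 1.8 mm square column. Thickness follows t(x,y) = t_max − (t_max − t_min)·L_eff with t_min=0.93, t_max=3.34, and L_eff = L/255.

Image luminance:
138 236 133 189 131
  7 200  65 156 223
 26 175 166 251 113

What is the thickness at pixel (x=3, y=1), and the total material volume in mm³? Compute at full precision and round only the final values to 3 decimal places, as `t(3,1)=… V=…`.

t(3,1)=1.866 V=94.682

span = t_max - t_min = 3.34 - 0.93 = 2.410
L(3,1) = 156, L_eff = 156/255 = 0.611765
t(3,1) = 3.34 - 2.410·0.611765 = 1.866
Σt over all 3·5 pixels = 745181/25500 ≈ 29.2227843
V = pitch²·Σt = 1.8²·745181/25500 = 94.682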